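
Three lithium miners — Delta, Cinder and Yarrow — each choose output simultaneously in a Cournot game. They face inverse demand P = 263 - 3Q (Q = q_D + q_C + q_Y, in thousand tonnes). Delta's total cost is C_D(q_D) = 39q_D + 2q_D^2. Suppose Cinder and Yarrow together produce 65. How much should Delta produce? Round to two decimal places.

2.90

With rivals' combined output fixed at 65, Delta's profit is π_D = (263 - 3·65 - 3q_D)q_D - (39q_D + 2q_D²) = (68 - 3q_D)q_D - (39q_D + 2q_D²).
∂π_D/∂q_D = 29 - 10q_D = 0, so q_D = 29/10.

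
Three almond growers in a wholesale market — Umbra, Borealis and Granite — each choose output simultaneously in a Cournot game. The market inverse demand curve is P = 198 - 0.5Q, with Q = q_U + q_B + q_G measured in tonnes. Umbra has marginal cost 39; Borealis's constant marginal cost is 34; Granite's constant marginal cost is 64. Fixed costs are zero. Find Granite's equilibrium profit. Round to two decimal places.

Umbra's profit: π_U = (198 - 0.5Q)q_U - (39q_U). Setting ∂π_U/∂q_U = 0: 159 - q_U - (1/2)(q_B + q_G) = 0.
Borealis's first-order condition: 164 - q_B - (1/2)(q_U + q_G) = 0.
Granite's first-order condition: 134 - q_G - (1/2)(q_U + q_B) = 0.
Adding the 3 conditions: 457 − Q − Q = 0, i.e. Q = 457/2.
Back-substituting: q_U = (159 − 457/4)/(1/2) = 179/2, q_B = (164 − 457/4)/(1/2) = 199/2, q_G = (134 − 457/4)/(1/2) = 79/2.
Price P = 198 - (1/2)·(457/2) = 335/4.
Granite's profit: (335/4 - 64)·(79/2) = 780.1250.

780.13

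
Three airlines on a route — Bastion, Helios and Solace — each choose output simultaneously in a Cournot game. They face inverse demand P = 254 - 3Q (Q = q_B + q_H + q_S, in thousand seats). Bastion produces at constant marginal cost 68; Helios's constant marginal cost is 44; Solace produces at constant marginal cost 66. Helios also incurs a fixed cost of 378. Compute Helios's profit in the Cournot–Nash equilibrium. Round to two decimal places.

987.33

Bastion's profit: π_B = (254 - 3Q)q_B - (68q_B). Setting ∂π_B/∂q_B = 0: 186 - 6q_B - 3(q_H + q_S) = 0.
Helios's profit: π_H = (254 - 3Q)q_H - (44q_H). Setting ∂π_H/∂q_H = 0: 210 - 6q_H - 3(q_B + q_S) = 0.
Solace's profit: π_S = (254 - 3Q)q_S - (66q_S). Setting ∂π_S/∂q_S = 0: 188 - 6q_S - 3(q_B + q_H) = 0.
Adding the 3 conditions: 584 − 6Q − 6Q = 0, i.e. Q = 146/3.
Back-substituting: q_B = (186 − 146)/3 = 40/3, q_H = (210 − 146)/3 = 64/3, q_S = (188 − 146)/3 = 14.
Price P = 254 - 3·(146/3) = 108.
Helios's profit: (108 - 44)·(64/3) - 378 = 987.3333.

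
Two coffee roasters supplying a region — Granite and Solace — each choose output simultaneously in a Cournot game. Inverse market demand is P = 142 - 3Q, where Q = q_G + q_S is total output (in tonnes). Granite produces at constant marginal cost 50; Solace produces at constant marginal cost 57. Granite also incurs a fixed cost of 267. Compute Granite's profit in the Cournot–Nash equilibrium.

Granite's profit: π_G = (142 - 3Q)q_G - (50q_G). Setting ∂π_G/∂q_G = 0: 92 - 6q_G - 3(q_S) = 0.
Solace's first-order condition: 85 - 6q_S - 3(q_G) = 0.
So q_G = (92 - 3q_S)/6 and q_S = (85 - 3q_G)/6.
Solving the pair: q_G = 11, q_S = 26/3.
Price P = 142 - 3·(59/3) = 83.
Granite's profit: (83 - 50)·11 - 267 = 96.

96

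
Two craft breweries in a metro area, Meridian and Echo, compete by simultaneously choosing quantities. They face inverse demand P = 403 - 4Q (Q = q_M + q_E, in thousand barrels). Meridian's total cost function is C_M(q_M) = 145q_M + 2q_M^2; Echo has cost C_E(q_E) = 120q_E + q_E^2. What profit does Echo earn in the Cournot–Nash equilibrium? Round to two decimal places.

Meridian's profit: π_M = (403 - 4Q)q_M - (145q_M + 2q_M²). Setting ∂π_M/∂q_M = 0: 258 - 12q_M - 4(q_E) = 0.
Echo's first-order condition: 283 - 10q_E - 4(q_M) = 0.
So q_M = (258 - 4q_E)/12 and q_E = (283 - 4q_M)/10.
Solving the pair: q_M = 181/13, q_E = 591/26.
Price P = 403 - 4·(953/26) = 256.3846.
Echo's profit: 256.3846·(591/26) - 120·(591/26) - (591/26)² = 2583.4393.

2583.44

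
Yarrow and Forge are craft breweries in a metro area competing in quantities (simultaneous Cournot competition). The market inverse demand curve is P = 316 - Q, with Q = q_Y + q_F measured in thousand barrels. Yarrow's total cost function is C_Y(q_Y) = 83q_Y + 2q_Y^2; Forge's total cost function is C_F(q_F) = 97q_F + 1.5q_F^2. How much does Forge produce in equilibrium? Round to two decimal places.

Yarrow's profit: π_Y = (316 - Q)q_Y - (83q_Y + 2q_Y²). Setting ∂π_Y/∂q_Y = 0: 233 - 6q_Y - (q_F) = 0.
Forge's first-order condition: 219 - 5q_F - (q_Y) = 0.
Best responses: q_Y = (233 - q_F)/6, q_F = (219 - q_Y)/5.
Solving the pair: q_Y = 946/29, q_F = 1081/29.

37.28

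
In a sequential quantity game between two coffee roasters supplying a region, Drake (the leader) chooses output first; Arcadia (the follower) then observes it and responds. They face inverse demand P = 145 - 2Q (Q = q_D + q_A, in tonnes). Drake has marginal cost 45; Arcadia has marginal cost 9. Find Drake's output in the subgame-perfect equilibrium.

16

The follower Arcadia best-responds to any q_D: π_A = (145 - 2Q)q_A - 9q_A.
Setting the follower's marginal profit to zero, 136 - 2q_D - 4q_A = 0, i.e. q_A = (136 - 2q_D)/4.
The leader anticipates this reaction. Substituting into P = 145 - 2Q gives P = 77 - q_D, so π_D = (77 - q_D)q_D - 45q_D.
Leader FOC: 32 - 2q_D = 0, so q_D = 16.
Then q_A = (136 - 2·16)/4 = 26.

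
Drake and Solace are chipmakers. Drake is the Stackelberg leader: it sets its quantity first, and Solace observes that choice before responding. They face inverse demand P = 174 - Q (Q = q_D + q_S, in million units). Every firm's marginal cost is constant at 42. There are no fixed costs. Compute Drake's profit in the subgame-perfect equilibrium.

The follower Solace best-responds to any q_D: π_S = (174 - Q)q_S - 42q_S.
Follower FOC: 132 - q_D - 2q_S = 0, so q_S(q_D) = (132 - q_D)/2.
The leader anticipates this reaction. Substituting into P = 174 - Q gives P = 108 - (1/2)q_D, so π_D = (108 - (1/2)q_D)q_D - 42q_D.
The leader's first-order condition 66 - q_D = 0 yields q_D = 66.
Then q_S = (132 - 66)/2 = 33.
Price P = 174 - 99 = 75.
Drake's profit: (75 - 42)·66 = 2178.

2178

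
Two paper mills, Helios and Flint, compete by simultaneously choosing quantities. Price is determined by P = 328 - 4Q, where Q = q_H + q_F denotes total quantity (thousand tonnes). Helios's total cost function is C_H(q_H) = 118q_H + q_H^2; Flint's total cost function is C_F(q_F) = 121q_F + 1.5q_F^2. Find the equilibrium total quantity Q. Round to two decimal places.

28.85

Helios's profit: π_H = (328 - 4Q)q_H - (118q_H + q_H²). Setting ∂π_H/∂q_H = 0: 210 - 10q_H - 4(q_F) = 0.
Flint's first-order condition: 207 - 11q_F - 4(q_H) = 0.
Rearranging gives the reaction functions q_H = (210 - 4q_F)/10 and q_F = (207 - 4q_H)/11.
Substituting one into the other gives q_H = 741/47 and q_F = 615/47.
Total output Q = 741/47 + 615/47 = 1356/47.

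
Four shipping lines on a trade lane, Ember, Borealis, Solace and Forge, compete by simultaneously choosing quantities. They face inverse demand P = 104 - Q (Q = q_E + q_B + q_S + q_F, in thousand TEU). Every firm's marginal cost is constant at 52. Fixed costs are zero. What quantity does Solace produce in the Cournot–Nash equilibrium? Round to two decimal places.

10.40

A representative firm's profit is π_i = q_i(104 - Q) - 52q_i.
First-order condition (treating rivals' output as given): 52 - 2q_i - Σ_{j≠i} q_j = 0.
By symmetry each firm produces the same amount; substituting Σ_{j≠i} q_j = 3q_i yields q_i = 52/5.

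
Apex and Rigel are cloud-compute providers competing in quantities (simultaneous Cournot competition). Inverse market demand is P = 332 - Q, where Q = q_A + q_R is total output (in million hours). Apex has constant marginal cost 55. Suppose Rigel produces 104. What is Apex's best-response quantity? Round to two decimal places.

With the rival's output fixed at 104, Apex's profit is π_A = (332 - 104 - q_A)q_A - (55q_A) = (228 - q_A)q_A - (55q_A).
∂π_A/∂q_A = 173 - 2q_A = 0, so q_A = 173/2.

86.50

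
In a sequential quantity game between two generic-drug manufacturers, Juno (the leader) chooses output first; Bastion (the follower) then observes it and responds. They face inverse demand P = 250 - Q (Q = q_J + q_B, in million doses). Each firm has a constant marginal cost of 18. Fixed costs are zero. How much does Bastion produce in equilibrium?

58

The follower Bastion best-responds to any q_J: π_B = (250 - Q)q_B - 18q_B.
∂π_B/∂q_B = 232 - q_J - 2q_B = 0 gives the reaction function q_B = (232 - q_J)/2.
Juno substitutes q_B(q_J) into its own profit: π_J = q_J(250 - q_J - (232 - q_J)/2) - 18q_J = (134 - (1/2)q_J)q_J - 18q_J.
Leader FOC: 116 - q_J = 0, so q_J = 116.
Then q_B = (232 - 116)/2 = 58.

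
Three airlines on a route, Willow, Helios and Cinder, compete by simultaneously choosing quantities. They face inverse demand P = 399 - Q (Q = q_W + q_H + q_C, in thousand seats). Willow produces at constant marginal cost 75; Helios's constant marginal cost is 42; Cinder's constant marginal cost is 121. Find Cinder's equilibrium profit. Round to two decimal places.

1463.06

Willow's profit: π_W = (399 - Q)q_W - (75q_W). Setting ∂π_W/∂q_W = 0: 324 - 2q_W - (q_H + q_C) = 0.
Helios's profit: π_H = (399 - Q)q_H - (42q_H). Setting ∂π_H/∂q_H = 0: 357 - 2q_H - (q_W + q_C) = 0.
Cinder's profit: π_C = (399 - Q)q_C - (121q_C). Setting ∂π_C/∂q_C = 0: 278 - 2q_C - (q_W + q_H) = 0.
Summing all 3 equations gives 959 − 4Q = 0, hence Q = 959/4.
Back-substituting: q_W = (324 − 959/4) = 337/4, q_H = (357 − 959/4) = 469/4, q_C = (278 − 959/4) = 153/4.
Price P = 399 - 959/4 = 637/4.
Cinder's profit: (637/4 - 121)·(153/4) = 1463.0625.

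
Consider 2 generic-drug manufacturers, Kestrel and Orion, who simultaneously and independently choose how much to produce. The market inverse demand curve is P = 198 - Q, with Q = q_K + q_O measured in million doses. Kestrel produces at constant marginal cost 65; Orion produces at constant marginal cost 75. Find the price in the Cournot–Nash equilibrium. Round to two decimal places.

112.67

Kestrel's profit: π_K = (198 - Q)q_K - (65q_K). Setting ∂π_K/∂q_K = 0: 133 - 2q_K - (q_O) = 0.
Orion's profit: π_O = (198 - Q)q_O - (75q_O). Setting ∂π_O/∂q_O = 0: 123 - 2q_O - (q_K) = 0.
So q_K = (133 - q_O)/2 and q_O = (123 - q_K)/2.
Substituting one into the other gives q_K = 143/3 and q_O = 113/3.
Total output Q = 256/3, so price P = 198 - 256/3 = 338/3.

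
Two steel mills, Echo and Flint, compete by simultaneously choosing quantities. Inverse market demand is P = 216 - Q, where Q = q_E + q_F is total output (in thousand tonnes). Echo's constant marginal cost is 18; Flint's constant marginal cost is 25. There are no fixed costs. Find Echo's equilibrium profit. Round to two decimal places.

4669.44

Echo's profit: π_E = (216 - Q)q_E - (18q_E). Setting ∂π_E/∂q_E = 0: 198 - 2q_E - (q_F) = 0.
Flint's first-order condition: 191 - 2q_F - (q_E) = 0.
Best responses: q_E = (198 - q_F)/2, q_F = (191 - q_E)/2.
Substituting one into the other gives q_E = 205/3 and q_F = 184/3.
Price P = 216 - 389/3 = 259/3.
Echo's profit: (259/3 - 18)·(205/3) = 4669.4444.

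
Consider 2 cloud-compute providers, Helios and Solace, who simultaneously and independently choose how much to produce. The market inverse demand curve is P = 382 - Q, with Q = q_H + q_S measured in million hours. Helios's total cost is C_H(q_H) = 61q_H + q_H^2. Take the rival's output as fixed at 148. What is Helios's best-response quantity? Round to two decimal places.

With the rival's output fixed at 148, Helios's profit is π_H = (382 - 148 - q_H)q_H - (61q_H + q_H²) = (234 - q_H)q_H - (61q_H + q_H²).
∂π_H/∂q_H = 173 - 4q_H = 0, so q_H = 173/4.

43.25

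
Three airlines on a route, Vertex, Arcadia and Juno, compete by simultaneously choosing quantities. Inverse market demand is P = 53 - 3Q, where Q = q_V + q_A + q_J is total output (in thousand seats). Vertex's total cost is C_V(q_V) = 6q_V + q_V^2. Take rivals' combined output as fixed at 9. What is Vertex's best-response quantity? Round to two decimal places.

With rivals' combined output fixed at 9, Vertex's profit is π_V = (53 - 3·9 - 3q_V)q_V - (6q_V + q_V²) = (26 - 3q_V)q_V - (6q_V + q_V²).
∂π_V/∂q_V = 20 - 8q_V = 0, so q_V = 5/2.

2.50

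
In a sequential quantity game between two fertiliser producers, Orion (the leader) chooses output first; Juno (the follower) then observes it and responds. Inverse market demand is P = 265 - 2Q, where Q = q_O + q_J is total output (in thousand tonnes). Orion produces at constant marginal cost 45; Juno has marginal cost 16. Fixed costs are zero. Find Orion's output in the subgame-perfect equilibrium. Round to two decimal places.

The follower Juno best-responds to any q_O: π_J = (265 - 2Q)q_J - 16q_J.
Follower FOC: 249 - 2q_O - 4q_J = 0, so q_J(q_O) = (249 - 2q_O)/4.
The leader anticipates this reaction. Substituting into P = 265 - 2Q gives P = 281/2 - q_O, so π_O = (281/2 - q_O)q_O - 45q_O.
Leader FOC: 191/2 - 2q_O = 0, so q_O = 191/4.
Then q_J = (249 - 2·(191/4))/4 = 307/8.

47.75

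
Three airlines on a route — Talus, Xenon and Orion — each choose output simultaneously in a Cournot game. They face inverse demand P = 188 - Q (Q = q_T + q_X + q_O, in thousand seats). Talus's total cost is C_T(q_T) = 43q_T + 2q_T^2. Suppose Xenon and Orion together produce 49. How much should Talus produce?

16

With rivals' combined output fixed at 49, Talus's profit is π_T = (188 - 49 - q_T)q_T - (43q_T + 2q_T²) = (139 - q_T)q_T - (43q_T + 2q_T²).
∂π_T/∂q_T = 96 - 6q_T = 0, so q_T = 16.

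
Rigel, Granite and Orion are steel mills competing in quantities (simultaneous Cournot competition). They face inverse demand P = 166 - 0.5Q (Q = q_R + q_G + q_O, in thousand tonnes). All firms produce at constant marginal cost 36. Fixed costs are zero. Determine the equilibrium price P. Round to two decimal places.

68.50

A representative firm's profit is π_i = q_i(166 - 0.5Q) - 36q_i.
First-order condition (treating rivals' output as given): 130 - q_i - (1/2)·Σ_{j≠i} q_j = 0.
By symmetry each firm produces the same amount; substituting Σ_{j≠i} q_j = 2q_i yields q_i = 130/2 = 65.
Total output Q = 195, so price P = 166 - (1/2)·195 = 137/2.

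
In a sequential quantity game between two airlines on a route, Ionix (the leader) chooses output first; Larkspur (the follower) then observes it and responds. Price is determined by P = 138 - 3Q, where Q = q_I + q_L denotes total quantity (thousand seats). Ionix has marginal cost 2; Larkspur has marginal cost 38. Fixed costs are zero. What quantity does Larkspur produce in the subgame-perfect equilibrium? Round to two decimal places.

The follower Larkspur best-responds to any q_I: π_L = (138 - 3Q)q_L - 38q_L.
Setting the follower's marginal profit to zero, 100 - 3q_I - 6q_L = 0, i.e. q_L = (100 - 3q_I)/6.
Ionix substitutes q_L(q_I) into its own profit: π_I = q_I(138 - 3q_I - (100 - 3q_I)/2) - 2q_I = (88 - (3/2)q_I)q_I - 2q_I.
Maximising: ∂π_I/∂q_I = 86 - 3q_I = 0, giving q_I = 86/3.
Then q_L = (100 - 3·(86/3))/6 = 7/3.

2.33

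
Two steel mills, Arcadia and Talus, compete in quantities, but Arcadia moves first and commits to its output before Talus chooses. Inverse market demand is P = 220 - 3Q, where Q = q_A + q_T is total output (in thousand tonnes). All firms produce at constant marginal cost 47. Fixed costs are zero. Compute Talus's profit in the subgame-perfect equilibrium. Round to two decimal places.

623.52

The follower Talus best-responds to any q_A: π_T = (220 - 3Q)q_T - 47q_T.
Follower FOC: 173 - 3q_A - 6q_T = 0, so q_T(q_A) = (173 - 3q_A)/6.
The leader anticipates this reaction. Substituting into P = 220 - 3Q gives P = 267/2 - (3/2)q_A, so π_A = (267/2 - (3/2)q_A)q_A - 47q_A.
Leader FOC: 173/2 - 3q_A = 0, so q_A = 173/6.
Then q_T = (173 - 3·(173/6))/6 = 173/12.
Price P = 220 - 3·(173/4) = 361/4.
Talus's profit: (361/4 - 47)·(173/12) = 623.5208.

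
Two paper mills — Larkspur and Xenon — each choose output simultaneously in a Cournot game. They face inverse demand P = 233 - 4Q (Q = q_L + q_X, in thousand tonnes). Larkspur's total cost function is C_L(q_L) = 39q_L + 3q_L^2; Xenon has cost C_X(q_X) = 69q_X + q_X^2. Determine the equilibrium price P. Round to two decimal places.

Larkspur's profit: π_L = (233 - 4Q)q_L - (39q_L + 3q_L²). Setting ∂π_L/∂q_L = 0: 194 - 14q_L - 4(q_X) = 0.
Xenon's first-order condition: 164 - 10q_X - 4(q_L) = 0.
So q_L = (194 - 4q_X)/14 and q_X = (164 - 4q_L)/10.
Solving the pair: q_L = 321/31, q_X = 380/31.
Total output Q = 701/31, so price P = 233 - 4·(701/31) = 142.5484.

142.55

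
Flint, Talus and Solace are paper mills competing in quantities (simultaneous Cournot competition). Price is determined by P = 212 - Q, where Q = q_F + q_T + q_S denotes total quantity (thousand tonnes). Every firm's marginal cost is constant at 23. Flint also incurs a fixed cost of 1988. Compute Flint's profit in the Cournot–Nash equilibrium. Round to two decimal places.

A representative firm's profit is π_i = q_i(212 - Q) - 23q_i.
Setting ∂π_i/∂q_i = 0 with rivals' quantities fixed: 189 - 2q_i - Σ_{j≠i} q_j = 0.
With identical firms every q_j equals q_i, so Σ_{j≠i} q_j = 2q_i and 189 = 4q_i, giving q_i = 189/4.
Price P = 212 - 567/4 = 281/4.
Flint's profit: (281/4 - 23)·(189/4) - 1988 = 244.5625.

244.56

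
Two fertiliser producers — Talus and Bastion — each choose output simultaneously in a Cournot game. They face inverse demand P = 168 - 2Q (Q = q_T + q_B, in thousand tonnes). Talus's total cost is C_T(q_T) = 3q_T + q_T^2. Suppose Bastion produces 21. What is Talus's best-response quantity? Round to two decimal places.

With the rival's output fixed at 21, Talus's profit is π_T = (168 - 2·21 - 2q_T)q_T - (3q_T + q_T²) = (126 - 2q_T)q_T - (3q_T + q_T²).
∂π_T/∂q_T = 123 - 6q_T = 0, so q_T = 41/2.

20.50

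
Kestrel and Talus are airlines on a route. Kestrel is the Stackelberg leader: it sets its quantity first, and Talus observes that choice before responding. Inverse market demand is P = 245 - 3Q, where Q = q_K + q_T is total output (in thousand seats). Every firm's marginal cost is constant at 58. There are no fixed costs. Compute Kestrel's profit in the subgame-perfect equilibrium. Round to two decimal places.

Solve by backward induction. Given q_K, the follower Talus maximises π_T = (245 - 3q_K - 3q_T)q_T - 58q_T.
Setting the follower's marginal profit to zero, 187 - 3q_K - 6q_T = 0, i.e. q_T = (187 - 3q_K)/6.
The leader anticipates this reaction. Substituting into P = 245 - 3Q gives P = 303/2 - (3/2)q_K, so π_K = (303/2 - (3/2)q_K)q_K - 58q_K.
Maximising: ∂π_K/∂q_K = 187/2 - 3q_K = 0, giving q_K = 187/6.
Then q_T = (187 - 3·(187/6))/6 = 187/12.
Price P = 245 - 3·(187/4) = 419/4.
Kestrel's profit: (419/4 - 58)·(187/6) = 1457.0417.

1457.04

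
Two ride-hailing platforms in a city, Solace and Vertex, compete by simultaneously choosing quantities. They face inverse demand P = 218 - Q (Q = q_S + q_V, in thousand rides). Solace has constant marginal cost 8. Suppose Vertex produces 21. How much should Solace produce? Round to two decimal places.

94.50

With the rival's output fixed at 21, Solace's profit is π_S = (218 - 21 - q_S)q_S - (8q_S) = (197 - q_S)q_S - (8q_S).
∂π_S/∂q_S = 189 - 2q_S = 0, so q_S = 189/2.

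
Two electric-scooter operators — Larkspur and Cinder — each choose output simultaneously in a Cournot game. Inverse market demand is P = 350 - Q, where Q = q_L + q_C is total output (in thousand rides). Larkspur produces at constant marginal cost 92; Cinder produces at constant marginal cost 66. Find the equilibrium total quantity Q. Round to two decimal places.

Larkspur's profit: π_L = (350 - Q)q_L - (92q_L). Setting ∂π_L/∂q_L = 0: 258 - 2q_L - (q_C) = 0.
Cinder's first-order condition: 284 - 2q_C - (q_L) = 0.
Best responses: q_L = (258 - q_C)/2, q_C = (284 - q_L)/2.
Solving the pair: q_L = 232/3, q_C = 310/3.
Total output Q = 232/3 + 310/3 = 542/3.

180.67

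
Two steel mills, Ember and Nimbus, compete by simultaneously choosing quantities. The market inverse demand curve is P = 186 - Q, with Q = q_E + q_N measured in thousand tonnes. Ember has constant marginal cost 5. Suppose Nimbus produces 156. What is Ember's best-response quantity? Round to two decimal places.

12.50

With the rival's output fixed at 156, Ember's profit is π_E = (186 - 156 - q_E)q_E - (5q_E) = (30 - q_E)q_E - (5q_E).
∂π_E/∂q_E = 25 - 2q_E = 0, so q_E = 25/2.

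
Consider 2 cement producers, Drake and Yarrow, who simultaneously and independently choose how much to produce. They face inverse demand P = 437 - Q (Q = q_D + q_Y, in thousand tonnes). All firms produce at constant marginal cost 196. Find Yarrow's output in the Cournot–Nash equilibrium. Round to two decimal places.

Each firm earns π_i = (437 - Q)q_i - 196q_i.
First-order condition (treating rivals' output as given): 241 - 2q_i - q_j = 0.
With identical firms every q_j equals q_i, so q_j = q_i and 241 = 3q_i, giving q_i = 241/3.

80.33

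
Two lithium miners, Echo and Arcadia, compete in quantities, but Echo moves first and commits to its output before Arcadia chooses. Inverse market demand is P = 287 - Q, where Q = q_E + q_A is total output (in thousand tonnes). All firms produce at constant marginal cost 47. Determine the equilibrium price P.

107

The follower Arcadia best-responds to any q_E: π_A = (287 - Q)q_A - 47q_A.
Setting the follower's marginal profit to zero, 240 - q_E - 2q_A = 0, i.e. q_A = (240 - q_E)/2.
The leader anticipates this reaction. Substituting into P = 287 - Q gives P = 167 - (1/2)q_E, so π_E = (167 - (1/2)q_E)q_E - 47q_E.
The leader's first-order condition 120 - q_E = 0 yields q_E = 120.
Then q_A = (240 - 120)/2 = 60.
Total output Q = 180, so price P = 287 - 180 = 107.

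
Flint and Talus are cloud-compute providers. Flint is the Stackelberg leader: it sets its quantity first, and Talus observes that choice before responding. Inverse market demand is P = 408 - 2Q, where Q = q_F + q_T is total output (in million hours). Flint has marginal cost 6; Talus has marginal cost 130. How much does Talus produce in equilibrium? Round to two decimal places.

3.75

The follower Talus best-responds to any q_F: π_T = (408 - 2Q)q_T - 130q_T.
Setting the follower's marginal profit to zero, 278 - 2q_F - 4q_T = 0, i.e. q_T = (278 - 2q_F)/4.
The leader anticipates this reaction. Substituting into P = 408 - 2Q gives P = 269 - q_F, so π_F = (269 - q_F)q_F - 6q_F.
Maximising: ∂π_F/∂q_F = 263 - 2q_F = 0, giving q_F = 263/2.
Then q_T = (278 - 2·(263/2))/4 = 15/4.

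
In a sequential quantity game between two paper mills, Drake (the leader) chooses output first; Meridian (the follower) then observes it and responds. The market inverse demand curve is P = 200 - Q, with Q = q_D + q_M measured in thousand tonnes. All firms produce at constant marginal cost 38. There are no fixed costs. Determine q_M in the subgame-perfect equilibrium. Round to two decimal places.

40.50

The follower Meridian best-responds to any q_D: π_M = (200 - Q)q_M - 38q_M.
Setting the follower's marginal profit to zero, 162 - q_D - 2q_M = 0, i.e. q_M = (162 - q_D)/2.
Drake substitutes q_M(q_D) into its own profit: π_D = q_D(200 - q_D - (162 - q_D)/2) - 38q_D = (119 - (1/2)q_D)q_D - 38q_D.
Maximising: ∂π_D/∂q_D = 81 - q_D = 0, giving q_D = 81.
Then q_M = (162 - 81)/2 = 81/2.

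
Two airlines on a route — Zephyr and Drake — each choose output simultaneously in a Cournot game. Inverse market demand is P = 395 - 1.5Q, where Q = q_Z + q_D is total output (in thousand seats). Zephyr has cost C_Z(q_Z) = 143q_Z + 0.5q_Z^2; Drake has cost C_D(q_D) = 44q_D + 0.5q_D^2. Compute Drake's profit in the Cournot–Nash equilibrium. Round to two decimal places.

11135.75

Zephyr's profit: π_Z = (395 - 1.5Q)q_Z - (143q_Z + (1/2)q_Z²). Setting ∂π_Z/∂q_Z = 0: 252 - 4q_Z - (3/2)(q_D) = 0.
Drake's profit: π_D = (395 - 1.5Q)q_D - (44q_D + (1/2)q_D²). Setting ∂π_D/∂q_D = 0: 351 - 4q_D - (3/2)(q_Z) = 0.
Best responses: q_Z = (252 - (3/2)q_D)/4, q_D = (351 - (3/2)q_Z)/4.
Substituting one into the other gives q_Z = 1926/55 and q_D = 74.6182.
Price P = 395 - (3/2)·(1206/11) = 230.5455.
Drake's profit: 230.5455·74.6182 - 44·74.6182 - (1/2)·74.6182² = 11135.7461.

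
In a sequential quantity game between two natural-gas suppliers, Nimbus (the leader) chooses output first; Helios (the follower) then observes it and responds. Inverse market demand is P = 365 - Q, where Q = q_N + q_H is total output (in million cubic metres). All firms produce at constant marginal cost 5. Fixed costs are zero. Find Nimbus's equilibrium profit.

16200

Solve by backward induction. Given q_N, the follower Helios maximises π_H = (365 - q_N - q_H)q_H - 5q_H.
Follower FOC: 360 - q_N - 2q_H = 0, so q_H(q_N) = (360 - q_N)/2.
The leader anticipates this reaction. Substituting into P = 365 - Q gives P = 185 - (1/2)q_N, so π_N = (185 - (1/2)q_N)q_N - 5q_N.
Maximising: ∂π_N/∂q_N = 180 - q_N = 0, giving q_N = 180.
Then q_H = (360 - 180)/2 = 90.
Price P = 365 - 270 = 95.
Nimbus's profit: (95 - 5)·180 = 16200.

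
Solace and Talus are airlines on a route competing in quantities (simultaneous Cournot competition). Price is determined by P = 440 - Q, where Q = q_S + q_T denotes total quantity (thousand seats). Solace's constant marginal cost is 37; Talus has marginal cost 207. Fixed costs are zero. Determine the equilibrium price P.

Solace's profit: π_S = (440 - Q)q_S - (37q_S). Setting ∂π_S/∂q_S = 0: 403 - 2q_S - (q_T) = 0.
Talus's profit: π_T = (440 - Q)q_T - (207q_T). Setting ∂π_T/∂q_T = 0: 233 - 2q_T - (q_S) = 0.
So q_S = (403 - q_T)/2 and q_T = (233 - q_S)/2.
Solving the pair: q_S = 191, q_T = 21.
Total output Q = 212, so price P = 440 - 212 = 228.

228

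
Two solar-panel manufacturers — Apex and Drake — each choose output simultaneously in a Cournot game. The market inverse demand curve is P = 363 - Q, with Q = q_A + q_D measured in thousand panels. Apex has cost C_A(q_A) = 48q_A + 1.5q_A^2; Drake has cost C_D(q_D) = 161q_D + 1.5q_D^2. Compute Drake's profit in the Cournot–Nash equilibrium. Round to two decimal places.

Apex's profit: π_A = (363 - Q)q_A - (48q_A + (3/2)q_A²). Setting ∂π_A/∂q_A = 0: 315 - 5q_A - (q_D) = 0.
Drake's first-order condition: 202 - 5q_D - (q_A) = 0.
So q_A = (315 - q_D)/5 and q_D = (202 - q_A)/5.
Substituting one into the other gives q_A = 1373/24 and q_D = 695/24.
Price P = 363 - 517/6 = 1661/6.
Drake's profit: (1661/6)·(695/24) - 161·(695/24) - (3/2)(695/24)² = 2096.4627.

2096.46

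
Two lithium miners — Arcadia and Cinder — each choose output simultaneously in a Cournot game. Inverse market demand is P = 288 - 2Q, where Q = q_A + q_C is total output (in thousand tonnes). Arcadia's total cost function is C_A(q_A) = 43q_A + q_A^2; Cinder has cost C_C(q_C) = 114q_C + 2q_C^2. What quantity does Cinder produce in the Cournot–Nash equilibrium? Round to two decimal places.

Arcadia's profit: π_A = (288 - 2Q)q_A - (43q_A + q_A²). Setting ∂π_A/∂q_A = 0: 245 - 6q_A - 2(q_C) = 0.
Cinder's profit: π_C = (288 - 2Q)q_C - (114q_C + 2q_C²). Setting ∂π_C/∂q_C = 0: 174 - 8q_C - 2(q_A) = 0.
So q_A = (245 - 2q_C)/6 and q_C = (174 - 2q_A)/8.
Solving the pair: q_A = 403/11, q_C = 277/22.

12.59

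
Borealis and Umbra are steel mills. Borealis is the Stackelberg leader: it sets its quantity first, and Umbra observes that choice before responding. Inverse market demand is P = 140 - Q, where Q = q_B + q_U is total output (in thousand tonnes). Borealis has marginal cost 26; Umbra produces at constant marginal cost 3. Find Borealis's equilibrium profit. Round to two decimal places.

Solve by backward induction. Given q_B, the follower Umbra maximises π_U = (140 - q_B - q_U)q_U - 3q_U.
Setting the follower's marginal profit to zero, 137 - q_B - 2q_U = 0, i.e. q_U = (137 - q_B)/2.
Borealis substitutes q_U(q_B) into its own profit: π_B = q_B(140 - q_B - (137 - q_B)/2) - 26q_B = (143/2 - (1/2)q_B)q_B - 26q_B.
Leader FOC: 91/2 - q_B = 0, so q_B = 91/2.
Then q_U = (137 - 91/2)/2 = 183/4.
Price P = 140 - 365/4 = 195/4.
Borealis's profit: (195/4 - 26)·(91/2) = 1035.1250.

1035.13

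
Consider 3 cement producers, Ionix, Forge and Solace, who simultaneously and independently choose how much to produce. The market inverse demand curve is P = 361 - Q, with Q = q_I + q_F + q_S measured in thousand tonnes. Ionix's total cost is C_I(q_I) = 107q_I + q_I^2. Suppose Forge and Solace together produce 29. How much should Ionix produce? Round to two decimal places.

56.25

With rivals' combined output fixed at 29, Ionix's profit is π_I = (361 - 29 - q_I)q_I - (107q_I + q_I²) = (332 - q_I)q_I - (107q_I + q_I²).
∂π_I/∂q_I = 225 - 4q_I = 0, so q_I = 225/4.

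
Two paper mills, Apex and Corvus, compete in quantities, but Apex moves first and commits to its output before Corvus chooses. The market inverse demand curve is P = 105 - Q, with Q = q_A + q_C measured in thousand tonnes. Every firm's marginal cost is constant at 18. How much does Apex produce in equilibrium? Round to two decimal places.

43.50

The follower Corvus best-responds to any q_A: π_C = (105 - Q)q_C - 18q_C.
∂π_C/∂q_C = 87 - q_A - 2q_C = 0 gives the reaction function q_C = (87 - q_A)/2.
The leader anticipates this reaction. Substituting into P = 105 - Q gives P = 123/2 - (1/2)q_A, so π_A = (123/2 - (1/2)q_A)q_A - 18q_A.
The leader's first-order condition 87/2 - q_A = 0 yields q_A = 87/2.
Then q_C = (87 - 87/2)/2 = 87/4.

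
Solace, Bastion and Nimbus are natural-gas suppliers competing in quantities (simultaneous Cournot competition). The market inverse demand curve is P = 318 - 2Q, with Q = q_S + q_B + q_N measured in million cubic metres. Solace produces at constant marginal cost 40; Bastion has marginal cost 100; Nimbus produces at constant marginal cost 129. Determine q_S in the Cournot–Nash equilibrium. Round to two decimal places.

53.38

Solace's profit: π_S = (318 - 2Q)q_S - (40q_S). Setting ∂π_S/∂q_S = 0: 278 - 4q_S - 2(q_B + q_N) = 0.
Bastion's first-order condition: 218 - 4q_B - 2(q_S + q_N) = 0.
Nimbus's first-order condition: 189 - 4q_N - 2(q_S + q_B) = 0.
Adding the 3 conditions: 685 − 4Q − 4Q = 0, i.e. Q = 685/8.
Back-substituting: q_S = (278 − 685/4)/2 = 427/8, q_B = (218 − 685/4)/2 = 187/8, q_N = (189 − 685/4)/2 = 71/8.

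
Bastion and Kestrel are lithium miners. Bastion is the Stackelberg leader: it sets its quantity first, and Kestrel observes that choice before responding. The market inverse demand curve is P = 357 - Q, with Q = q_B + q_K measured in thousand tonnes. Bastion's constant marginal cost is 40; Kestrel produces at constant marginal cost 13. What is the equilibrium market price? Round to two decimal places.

112.50

The follower Kestrel best-responds to any q_B: π_K = (357 - Q)q_K - 13q_K.
Follower FOC: 344 - q_B - 2q_K = 0, so q_K(q_B) = (344 - q_B)/2.
Bastion substitutes q_K(q_B) into its own profit: π_B = q_B(357 - q_B - (344 - q_B)/2) - 40q_B = (185 - (1/2)q_B)q_B - 40q_B.
Maximising: ∂π_B/∂q_B = 145 - q_B = 0, giving q_B = 145.
Then q_K = (344 - 145)/2 = 199/2.
Total output Q = 489/2, so price P = 357 - 489/2 = 225/2.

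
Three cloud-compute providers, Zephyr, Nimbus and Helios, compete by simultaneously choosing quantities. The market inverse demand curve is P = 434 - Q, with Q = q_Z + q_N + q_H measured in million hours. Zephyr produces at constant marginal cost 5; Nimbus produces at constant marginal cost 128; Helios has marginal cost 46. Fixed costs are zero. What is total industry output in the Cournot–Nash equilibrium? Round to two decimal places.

280.75

Zephyr's profit: π_Z = (434 - Q)q_Z - (5q_Z). Setting ∂π_Z/∂q_Z = 0: 429 - 2q_Z - (q_N + q_H) = 0.
Nimbus's first-order condition: 306 - 2q_N - (q_Z + q_H) = 0.
Helios's profit: π_H = (434 - Q)q_H - (46q_H). Setting ∂π_H/∂q_H = 0: 388 - 2q_H - (q_Z + q_N) = 0.
Summing all 3 equations gives 1123 − 4Q = 0, hence Q = 1123/4.
Back-substituting: q_Z = (429 − 1123/4) = 593/4, q_N = (306 − 1123/4) = 101/4, q_H = (388 − 1123/4) = 429/4.
Total output Q = 593/4 + 101/4 + 429/4 = 1123/4.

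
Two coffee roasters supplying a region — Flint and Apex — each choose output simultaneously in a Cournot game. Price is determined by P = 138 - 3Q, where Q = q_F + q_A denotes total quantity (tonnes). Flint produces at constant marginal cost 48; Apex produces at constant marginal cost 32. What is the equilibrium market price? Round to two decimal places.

72.67

Flint's profit: π_F = (138 - 3Q)q_F - (48q_F). Setting ∂π_F/∂q_F = 0: 90 - 6q_F - 3(q_A) = 0.
Apex's first-order condition: 106 - 6q_A - 3(q_F) = 0.
Rearranging gives the reaction functions q_F = (90 - 3q_A)/6 and q_A = (106 - 3q_F)/6.
Solving the pair: q_F = 74/9, q_A = 122/9.
Total output Q = 196/9, so price P = 138 - 3·(196/9) = 218/3.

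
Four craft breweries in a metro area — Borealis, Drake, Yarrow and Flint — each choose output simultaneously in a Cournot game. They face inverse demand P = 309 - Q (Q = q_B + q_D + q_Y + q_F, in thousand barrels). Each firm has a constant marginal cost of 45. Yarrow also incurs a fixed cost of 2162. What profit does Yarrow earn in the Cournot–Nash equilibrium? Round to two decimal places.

Each firm earns π_i = (309 - Q)q_i - 45q_i.
Setting ∂π_i/∂q_i = 0 with rivals' quantities fixed: 264 - 2q_i - Σ_{j≠i} q_j = 0.
By symmetry each firm produces the same amount; substituting Σ_{j≠i} q_j = 3q_i yields q_i = 264/5.
Price P = 309 - 1056/5 = 489/5.
Yarrow's profit: (489/5 - 45)·(264/5) - 2162 = 625.8400.

625.84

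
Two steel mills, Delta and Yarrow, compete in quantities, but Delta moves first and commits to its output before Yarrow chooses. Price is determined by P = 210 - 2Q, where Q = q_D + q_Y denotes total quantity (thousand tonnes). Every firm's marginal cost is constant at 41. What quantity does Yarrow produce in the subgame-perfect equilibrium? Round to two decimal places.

21.13

The follower Yarrow best-responds to any q_D: π_Y = (210 - 2Q)q_Y - 41q_Y.
Follower FOC: 169 - 2q_D - 4q_Y = 0, so q_Y(q_D) = (169 - 2q_D)/4.
The leader anticipates this reaction. Substituting into P = 210 - 2Q gives P = 251/2 - q_D, so π_D = (251/2 - q_D)q_D - 41q_D.
Leader FOC: 169/2 - 2q_D = 0, so q_D = 169/4.
Then q_Y = (169 - 2·(169/4))/4 = 169/8.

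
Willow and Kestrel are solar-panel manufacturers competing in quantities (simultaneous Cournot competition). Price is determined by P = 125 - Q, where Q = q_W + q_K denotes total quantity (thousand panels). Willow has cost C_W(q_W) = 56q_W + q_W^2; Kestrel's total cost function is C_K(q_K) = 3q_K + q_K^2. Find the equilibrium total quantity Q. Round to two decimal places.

38.20

Willow's profit: π_W = (125 - Q)q_W - (56q_W + q_W²). Setting ∂π_W/∂q_W = 0: 69 - 4q_W - (q_K) = 0.
Kestrel's profit: π_K = (125 - Q)q_K - (3q_K + q_K²). Setting ∂π_K/∂q_K = 0: 122 - 4q_K - (q_W) = 0.
Rearranging gives the reaction functions q_W = (69 - q_K)/4 and q_K = (122 - q_W)/4.
Solving the pair: q_W = 154/15, q_K = 419/15.
Total output Q = 154/15 + 419/15 = 191/5.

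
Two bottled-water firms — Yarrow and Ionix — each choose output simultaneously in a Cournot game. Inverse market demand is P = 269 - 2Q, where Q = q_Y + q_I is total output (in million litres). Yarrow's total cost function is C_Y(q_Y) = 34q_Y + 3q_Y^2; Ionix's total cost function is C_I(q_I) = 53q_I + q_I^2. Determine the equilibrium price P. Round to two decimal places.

173.71

Yarrow's profit: π_Y = (269 - 2Q)q_Y - (34q_Y + 3q_Y²). Setting ∂π_Y/∂q_Y = 0: 235 - 10q_Y - 2(q_I) = 0.
Ionix's profit: π_I = (269 - 2Q)q_I - (53q_I + q_I²). Setting ∂π_I/∂q_I = 0: 216 - 6q_I - 2(q_Y) = 0.
Best responses: q_Y = (235 - 2q_I)/10, q_I = (216 - 2q_Y)/6.
Solving the pair: q_Y = 489/28, q_I = 845/28.
Total output Q = 667/14, so price P = 269 - 2·(667/14) = 1216/7.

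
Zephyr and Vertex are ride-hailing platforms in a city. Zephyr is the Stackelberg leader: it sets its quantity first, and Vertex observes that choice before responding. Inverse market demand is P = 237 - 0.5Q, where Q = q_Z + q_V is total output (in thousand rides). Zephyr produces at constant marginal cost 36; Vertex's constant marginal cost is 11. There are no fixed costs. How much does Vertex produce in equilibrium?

138

The follower Vertex best-responds to any q_Z: π_V = (237 - 0.5Q)q_V - 11q_V.
Follower FOC: 226 - (1/2)q_Z - q_V = 0, so q_V(q_Z) = (226 - (1/2)q_Z).
Zephyr substitutes q_V(q_Z) into its own profit: π_Z = q_Z(237 - (1/2)q_Z - (226 - (1/2)q_Z)/2) - 36q_Z = (124 - (1/4)q_Z)q_Z - 36q_Z.
Maximising: ∂π_Z/∂q_Z = 88 - (1/2)q_Z = 0, giving q_Z = 176.
Then q_V = (226 - (1/2)·176) = 138.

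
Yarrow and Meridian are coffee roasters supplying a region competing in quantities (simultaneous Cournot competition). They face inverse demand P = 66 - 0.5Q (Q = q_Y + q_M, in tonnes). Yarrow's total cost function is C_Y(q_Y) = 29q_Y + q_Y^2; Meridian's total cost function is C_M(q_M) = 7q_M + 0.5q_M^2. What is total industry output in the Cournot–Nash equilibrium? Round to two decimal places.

Yarrow's profit: π_Y = (66 - 0.5Q)q_Y - (29q_Y + q_Y²). Setting ∂π_Y/∂q_Y = 0: 37 - 3q_Y - (1/2)(q_M) = 0.
Meridian's first-order condition: 59 - 2q_M - (1/2)(q_Y) = 0.
Best responses: q_Y = (37 - (1/2)q_M)/3, q_M = (59 - (1/2)q_Y)/2.
Solving the pair: q_Y = 178/23, q_M = 634/23.
Total output Q = 178/23 + 634/23 = 812/23.

35.30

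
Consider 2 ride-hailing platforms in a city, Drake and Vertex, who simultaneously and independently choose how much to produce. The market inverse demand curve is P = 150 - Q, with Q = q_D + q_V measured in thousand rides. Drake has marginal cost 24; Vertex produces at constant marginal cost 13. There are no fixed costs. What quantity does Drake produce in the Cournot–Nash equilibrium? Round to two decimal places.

38.33

Drake's profit: π_D = (150 - Q)q_D - (24q_D). Setting ∂π_D/∂q_D = 0: 126 - 2q_D - (q_V) = 0.
Vertex's first-order condition: 137 - 2q_V - (q_D) = 0.
Rearranging gives the reaction functions q_D = (126 - q_V)/2 and q_V = (137 - q_D)/2.
Substituting one into the other gives q_D = 115/3 and q_V = 148/3.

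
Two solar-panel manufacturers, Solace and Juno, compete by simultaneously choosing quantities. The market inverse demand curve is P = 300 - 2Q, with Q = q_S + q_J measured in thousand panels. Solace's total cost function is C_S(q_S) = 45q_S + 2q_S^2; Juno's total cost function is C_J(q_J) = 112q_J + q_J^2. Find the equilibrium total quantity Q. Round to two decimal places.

Solace's profit: π_S = (300 - 2Q)q_S - (45q_S + 2q_S²). Setting ∂π_S/∂q_S = 0: 255 - 8q_S - 2(q_J) = 0.
Juno's first-order condition: 188 - 6q_J - 2(q_S) = 0.
Best responses: q_S = (255 - 2q_J)/8, q_J = (188 - 2q_S)/6.
Solving the pair: q_S = 577/22, q_J = 497/22.
Total output Q = 577/22 + 497/22 = 537/11.

48.82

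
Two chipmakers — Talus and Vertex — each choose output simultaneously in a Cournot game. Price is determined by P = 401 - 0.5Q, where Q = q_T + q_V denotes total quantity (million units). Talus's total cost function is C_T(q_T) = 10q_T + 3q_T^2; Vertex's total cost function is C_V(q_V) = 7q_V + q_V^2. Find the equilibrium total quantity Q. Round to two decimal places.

Talus's profit: π_T = (401 - 0.5Q)q_T - (10q_T + 3q_T²). Setting ∂π_T/∂q_T = 0: 391 - 7q_T - (1/2)(q_V) = 0.
Vertex's first-order condition: 394 - 3q_V - (1/2)(q_T) = 0.
So q_T = (391 - (1/2)q_V)/7 and q_V = (394 - (1/2)q_T)/3.
Solving the pair: q_T = 47.0361, q_V = 123.4940.
Total output Q = 47.0361 + 123.4940 = 170.5301.

170.53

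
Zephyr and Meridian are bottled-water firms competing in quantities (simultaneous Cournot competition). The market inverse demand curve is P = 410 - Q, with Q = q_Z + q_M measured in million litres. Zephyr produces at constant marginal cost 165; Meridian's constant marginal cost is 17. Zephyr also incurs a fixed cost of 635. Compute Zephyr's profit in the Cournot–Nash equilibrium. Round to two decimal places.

Zephyr's profit: π_Z = (410 - Q)q_Z - (165q_Z). Setting ∂π_Z/∂q_Z = 0: 245 - 2q_Z - (q_M) = 0.
Meridian's first-order condition: 393 - 2q_M - (q_Z) = 0.
Rearranging gives the reaction functions q_Z = (245 - q_M)/2 and q_M = (393 - q_Z)/2.
Substituting one into the other gives q_Z = 97/3 and q_M = 541/3.
Price P = 410 - 638/3 = 592/3.
Zephyr's profit: (592/3 - 165)·(97/3) - 635 = 410.4444.

410.44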